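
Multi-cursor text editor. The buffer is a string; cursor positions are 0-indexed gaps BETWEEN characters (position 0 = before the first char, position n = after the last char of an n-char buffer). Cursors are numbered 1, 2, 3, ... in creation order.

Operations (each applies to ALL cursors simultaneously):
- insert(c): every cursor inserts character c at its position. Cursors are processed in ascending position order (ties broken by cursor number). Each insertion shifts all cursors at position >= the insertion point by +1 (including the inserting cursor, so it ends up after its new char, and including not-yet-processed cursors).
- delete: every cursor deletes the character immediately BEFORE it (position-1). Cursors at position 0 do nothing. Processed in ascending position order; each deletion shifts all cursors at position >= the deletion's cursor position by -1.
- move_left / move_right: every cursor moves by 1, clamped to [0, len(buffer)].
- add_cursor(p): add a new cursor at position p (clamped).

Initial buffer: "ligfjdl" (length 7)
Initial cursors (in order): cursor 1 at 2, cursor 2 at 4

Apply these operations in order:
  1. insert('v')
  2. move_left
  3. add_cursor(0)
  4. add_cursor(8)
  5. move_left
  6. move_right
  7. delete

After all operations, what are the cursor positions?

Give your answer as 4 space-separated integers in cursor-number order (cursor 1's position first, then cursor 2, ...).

After op 1 (insert('v')): buffer="livgfvjdl" (len 9), cursors c1@3 c2@6, authorship ..1..2...
After op 2 (move_left): buffer="livgfvjdl" (len 9), cursors c1@2 c2@5, authorship ..1..2...
After op 3 (add_cursor(0)): buffer="livgfvjdl" (len 9), cursors c3@0 c1@2 c2@5, authorship ..1..2...
After op 4 (add_cursor(8)): buffer="livgfvjdl" (len 9), cursors c3@0 c1@2 c2@5 c4@8, authorship ..1..2...
After op 5 (move_left): buffer="livgfvjdl" (len 9), cursors c3@0 c1@1 c2@4 c4@7, authorship ..1..2...
After op 6 (move_right): buffer="livgfvjdl" (len 9), cursors c3@1 c1@2 c2@5 c4@8, authorship ..1..2...
After op 7 (delete): buffer="vgvjl" (len 5), cursors c1@0 c3@0 c2@2 c4@4, authorship 1.2..

Answer: 0 2 0 4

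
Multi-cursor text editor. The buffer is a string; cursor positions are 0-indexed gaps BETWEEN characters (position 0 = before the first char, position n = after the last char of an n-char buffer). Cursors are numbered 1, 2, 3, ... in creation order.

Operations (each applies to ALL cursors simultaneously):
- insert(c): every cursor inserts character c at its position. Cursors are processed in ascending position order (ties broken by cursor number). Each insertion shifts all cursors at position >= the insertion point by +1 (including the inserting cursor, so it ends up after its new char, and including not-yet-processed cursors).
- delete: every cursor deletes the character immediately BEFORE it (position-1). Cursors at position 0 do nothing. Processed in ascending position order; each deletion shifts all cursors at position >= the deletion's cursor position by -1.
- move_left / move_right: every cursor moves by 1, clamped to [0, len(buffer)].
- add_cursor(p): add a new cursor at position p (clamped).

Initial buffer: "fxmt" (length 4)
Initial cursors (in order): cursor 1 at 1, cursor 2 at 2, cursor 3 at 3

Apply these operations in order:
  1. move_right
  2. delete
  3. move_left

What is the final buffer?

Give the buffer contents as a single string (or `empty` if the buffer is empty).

Answer: f

Derivation:
After op 1 (move_right): buffer="fxmt" (len 4), cursors c1@2 c2@3 c3@4, authorship ....
After op 2 (delete): buffer="f" (len 1), cursors c1@1 c2@1 c3@1, authorship .
After op 3 (move_left): buffer="f" (len 1), cursors c1@0 c2@0 c3@0, authorship .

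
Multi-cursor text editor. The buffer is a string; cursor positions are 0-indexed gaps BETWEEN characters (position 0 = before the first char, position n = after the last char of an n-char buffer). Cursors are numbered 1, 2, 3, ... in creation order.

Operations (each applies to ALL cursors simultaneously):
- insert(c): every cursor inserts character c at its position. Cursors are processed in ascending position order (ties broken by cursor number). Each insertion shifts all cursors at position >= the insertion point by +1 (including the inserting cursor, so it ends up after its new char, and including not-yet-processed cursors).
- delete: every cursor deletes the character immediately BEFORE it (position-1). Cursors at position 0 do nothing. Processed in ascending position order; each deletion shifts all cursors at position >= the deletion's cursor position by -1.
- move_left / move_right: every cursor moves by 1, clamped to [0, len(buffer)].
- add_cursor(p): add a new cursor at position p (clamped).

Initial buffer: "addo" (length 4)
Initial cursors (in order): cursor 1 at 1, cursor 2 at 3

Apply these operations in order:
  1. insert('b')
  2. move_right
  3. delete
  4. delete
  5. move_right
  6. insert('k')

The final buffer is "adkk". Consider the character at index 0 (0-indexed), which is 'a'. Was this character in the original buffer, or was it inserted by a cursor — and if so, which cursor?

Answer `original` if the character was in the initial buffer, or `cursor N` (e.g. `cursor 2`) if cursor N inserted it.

Answer: original

Derivation:
After op 1 (insert('b')): buffer="abddbo" (len 6), cursors c1@2 c2@5, authorship .1..2.
After op 2 (move_right): buffer="abddbo" (len 6), cursors c1@3 c2@6, authorship .1..2.
After op 3 (delete): buffer="abdb" (len 4), cursors c1@2 c2@4, authorship .1.2
After op 4 (delete): buffer="ad" (len 2), cursors c1@1 c2@2, authorship ..
After op 5 (move_right): buffer="ad" (len 2), cursors c1@2 c2@2, authorship ..
After op 6 (insert('k')): buffer="adkk" (len 4), cursors c1@4 c2@4, authorship ..12
Authorship (.=original, N=cursor N): . . 1 2
Index 0: author = original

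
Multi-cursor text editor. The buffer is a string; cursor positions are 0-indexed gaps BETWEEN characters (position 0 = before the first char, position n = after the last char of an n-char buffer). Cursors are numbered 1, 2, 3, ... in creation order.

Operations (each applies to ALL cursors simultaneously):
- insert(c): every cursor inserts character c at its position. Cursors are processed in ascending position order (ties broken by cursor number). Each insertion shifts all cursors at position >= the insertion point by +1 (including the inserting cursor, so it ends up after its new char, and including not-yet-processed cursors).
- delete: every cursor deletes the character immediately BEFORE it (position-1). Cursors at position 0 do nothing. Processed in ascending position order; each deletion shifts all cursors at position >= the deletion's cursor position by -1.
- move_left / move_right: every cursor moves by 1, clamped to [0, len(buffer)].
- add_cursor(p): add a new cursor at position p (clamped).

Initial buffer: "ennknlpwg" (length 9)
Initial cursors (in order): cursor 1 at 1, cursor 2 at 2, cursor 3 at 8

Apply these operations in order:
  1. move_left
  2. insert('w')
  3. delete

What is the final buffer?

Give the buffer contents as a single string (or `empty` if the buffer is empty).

Answer: ennknlpwg

Derivation:
After op 1 (move_left): buffer="ennknlpwg" (len 9), cursors c1@0 c2@1 c3@7, authorship .........
After op 2 (insert('w')): buffer="wewnnknlpwwg" (len 12), cursors c1@1 c2@3 c3@10, authorship 1.2......3..
After op 3 (delete): buffer="ennknlpwg" (len 9), cursors c1@0 c2@1 c3@7, authorship .........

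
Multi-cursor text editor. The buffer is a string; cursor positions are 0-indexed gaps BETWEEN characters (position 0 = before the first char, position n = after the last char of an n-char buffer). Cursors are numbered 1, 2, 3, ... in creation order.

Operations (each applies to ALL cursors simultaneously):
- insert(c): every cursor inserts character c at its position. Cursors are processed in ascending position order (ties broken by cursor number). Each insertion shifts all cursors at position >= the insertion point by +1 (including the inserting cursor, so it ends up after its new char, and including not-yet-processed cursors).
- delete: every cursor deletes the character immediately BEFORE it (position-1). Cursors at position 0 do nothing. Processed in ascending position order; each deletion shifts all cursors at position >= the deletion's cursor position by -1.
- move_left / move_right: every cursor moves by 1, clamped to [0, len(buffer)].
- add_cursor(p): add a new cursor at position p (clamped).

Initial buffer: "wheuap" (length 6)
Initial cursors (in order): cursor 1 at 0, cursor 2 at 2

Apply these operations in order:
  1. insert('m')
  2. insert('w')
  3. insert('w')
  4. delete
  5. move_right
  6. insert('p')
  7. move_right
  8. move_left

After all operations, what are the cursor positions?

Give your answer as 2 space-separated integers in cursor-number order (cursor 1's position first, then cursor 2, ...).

Answer: 4 9

Derivation:
After op 1 (insert('m')): buffer="mwhmeuap" (len 8), cursors c1@1 c2@4, authorship 1..2....
After op 2 (insert('w')): buffer="mwwhmweuap" (len 10), cursors c1@2 c2@6, authorship 11..22....
After op 3 (insert('w')): buffer="mwwwhmwweuap" (len 12), cursors c1@3 c2@8, authorship 111..222....
After op 4 (delete): buffer="mwwhmweuap" (len 10), cursors c1@2 c2@6, authorship 11..22....
After op 5 (move_right): buffer="mwwhmweuap" (len 10), cursors c1@3 c2@7, authorship 11..22....
After op 6 (insert('p')): buffer="mwwphmwepuap" (len 12), cursors c1@4 c2@9, authorship 11.1.22.2...
After op 7 (move_right): buffer="mwwphmwepuap" (len 12), cursors c1@5 c2@10, authorship 11.1.22.2...
After op 8 (move_left): buffer="mwwphmwepuap" (len 12), cursors c1@4 c2@9, authorship 11.1.22.2...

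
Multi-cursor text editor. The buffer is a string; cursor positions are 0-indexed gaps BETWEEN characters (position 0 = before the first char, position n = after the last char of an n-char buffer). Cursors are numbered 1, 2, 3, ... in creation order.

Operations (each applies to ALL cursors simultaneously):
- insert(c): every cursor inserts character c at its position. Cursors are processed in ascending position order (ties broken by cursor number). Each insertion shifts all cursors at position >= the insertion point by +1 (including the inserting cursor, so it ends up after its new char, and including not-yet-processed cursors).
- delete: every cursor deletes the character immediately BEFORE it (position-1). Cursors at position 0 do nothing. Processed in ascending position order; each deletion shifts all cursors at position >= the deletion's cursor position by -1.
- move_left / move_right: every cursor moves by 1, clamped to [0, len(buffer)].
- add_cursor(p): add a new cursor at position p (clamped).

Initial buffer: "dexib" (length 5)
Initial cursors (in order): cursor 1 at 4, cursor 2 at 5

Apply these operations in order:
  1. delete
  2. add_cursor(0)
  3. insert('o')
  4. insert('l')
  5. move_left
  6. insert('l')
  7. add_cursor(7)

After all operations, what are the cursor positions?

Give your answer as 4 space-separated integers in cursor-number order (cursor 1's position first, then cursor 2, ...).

Answer: 11 11 2 7

Derivation:
After op 1 (delete): buffer="dex" (len 3), cursors c1@3 c2@3, authorship ...
After op 2 (add_cursor(0)): buffer="dex" (len 3), cursors c3@0 c1@3 c2@3, authorship ...
After op 3 (insert('o')): buffer="odexoo" (len 6), cursors c3@1 c1@6 c2@6, authorship 3...12
After op 4 (insert('l')): buffer="oldexooll" (len 9), cursors c3@2 c1@9 c2@9, authorship 33...1212
After op 5 (move_left): buffer="oldexooll" (len 9), cursors c3@1 c1@8 c2@8, authorship 33...1212
After op 6 (insert('l')): buffer="olldexoollll" (len 12), cursors c3@2 c1@11 c2@11, authorship 333...121122
After op 7 (add_cursor(7)): buffer="olldexoollll" (len 12), cursors c3@2 c4@7 c1@11 c2@11, authorship 333...121122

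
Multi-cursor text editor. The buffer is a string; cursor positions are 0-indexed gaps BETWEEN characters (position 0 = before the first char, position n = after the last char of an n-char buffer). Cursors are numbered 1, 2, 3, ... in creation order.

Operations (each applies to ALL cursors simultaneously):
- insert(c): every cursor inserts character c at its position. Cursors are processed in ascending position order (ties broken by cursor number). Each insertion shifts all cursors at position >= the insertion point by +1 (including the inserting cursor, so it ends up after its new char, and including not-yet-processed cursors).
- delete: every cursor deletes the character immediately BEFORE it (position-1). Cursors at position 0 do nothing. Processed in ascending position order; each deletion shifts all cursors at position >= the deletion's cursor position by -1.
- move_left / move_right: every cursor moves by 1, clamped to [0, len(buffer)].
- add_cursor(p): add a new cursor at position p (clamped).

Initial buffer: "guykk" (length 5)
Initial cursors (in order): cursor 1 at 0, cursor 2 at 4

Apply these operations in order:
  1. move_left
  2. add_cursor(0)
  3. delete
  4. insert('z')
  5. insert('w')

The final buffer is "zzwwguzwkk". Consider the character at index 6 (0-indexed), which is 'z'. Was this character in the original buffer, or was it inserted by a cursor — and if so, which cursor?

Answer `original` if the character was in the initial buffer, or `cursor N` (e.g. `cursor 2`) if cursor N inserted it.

Answer: cursor 2

Derivation:
After op 1 (move_left): buffer="guykk" (len 5), cursors c1@0 c2@3, authorship .....
After op 2 (add_cursor(0)): buffer="guykk" (len 5), cursors c1@0 c3@0 c2@3, authorship .....
After op 3 (delete): buffer="gukk" (len 4), cursors c1@0 c3@0 c2@2, authorship ....
After op 4 (insert('z')): buffer="zzguzkk" (len 7), cursors c1@2 c3@2 c2@5, authorship 13..2..
After op 5 (insert('w')): buffer="zzwwguzwkk" (len 10), cursors c1@4 c3@4 c2@8, authorship 1313..22..
Authorship (.=original, N=cursor N): 1 3 1 3 . . 2 2 . .
Index 6: author = 2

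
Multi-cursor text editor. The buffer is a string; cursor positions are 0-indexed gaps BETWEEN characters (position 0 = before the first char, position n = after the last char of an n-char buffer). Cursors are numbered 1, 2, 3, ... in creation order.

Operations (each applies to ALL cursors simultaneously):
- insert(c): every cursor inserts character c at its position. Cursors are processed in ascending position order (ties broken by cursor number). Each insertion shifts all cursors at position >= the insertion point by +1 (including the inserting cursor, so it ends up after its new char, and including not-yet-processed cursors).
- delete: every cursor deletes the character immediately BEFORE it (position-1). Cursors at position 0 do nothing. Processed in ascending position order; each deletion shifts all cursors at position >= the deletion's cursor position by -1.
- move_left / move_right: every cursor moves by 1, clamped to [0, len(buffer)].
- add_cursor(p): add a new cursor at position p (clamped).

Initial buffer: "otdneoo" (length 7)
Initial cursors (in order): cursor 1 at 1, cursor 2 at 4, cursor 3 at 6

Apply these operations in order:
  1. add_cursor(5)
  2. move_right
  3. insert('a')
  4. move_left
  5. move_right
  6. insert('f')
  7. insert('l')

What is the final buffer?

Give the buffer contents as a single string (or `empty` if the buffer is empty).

After op 1 (add_cursor(5)): buffer="otdneoo" (len 7), cursors c1@1 c2@4 c4@5 c3@6, authorship .......
After op 2 (move_right): buffer="otdneoo" (len 7), cursors c1@2 c2@5 c4@6 c3@7, authorship .......
After op 3 (insert('a')): buffer="otadneaoaoa" (len 11), cursors c1@3 c2@7 c4@9 c3@11, authorship ..1...2.4.3
After op 4 (move_left): buffer="otadneaoaoa" (len 11), cursors c1@2 c2@6 c4@8 c3@10, authorship ..1...2.4.3
After op 5 (move_right): buffer="otadneaoaoa" (len 11), cursors c1@3 c2@7 c4@9 c3@11, authorship ..1...2.4.3
After op 6 (insert('f')): buffer="otafdneafoafoaf" (len 15), cursors c1@4 c2@9 c4@12 c3@15, authorship ..11...22.44.33
After op 7 (insert('l')): buffer="otafldneafloafloafl" (len 19), cursors c1@5 c2@11 c4@15 c3@19, authorship ..111...222.444.333

Answer: otafldneafloafloafl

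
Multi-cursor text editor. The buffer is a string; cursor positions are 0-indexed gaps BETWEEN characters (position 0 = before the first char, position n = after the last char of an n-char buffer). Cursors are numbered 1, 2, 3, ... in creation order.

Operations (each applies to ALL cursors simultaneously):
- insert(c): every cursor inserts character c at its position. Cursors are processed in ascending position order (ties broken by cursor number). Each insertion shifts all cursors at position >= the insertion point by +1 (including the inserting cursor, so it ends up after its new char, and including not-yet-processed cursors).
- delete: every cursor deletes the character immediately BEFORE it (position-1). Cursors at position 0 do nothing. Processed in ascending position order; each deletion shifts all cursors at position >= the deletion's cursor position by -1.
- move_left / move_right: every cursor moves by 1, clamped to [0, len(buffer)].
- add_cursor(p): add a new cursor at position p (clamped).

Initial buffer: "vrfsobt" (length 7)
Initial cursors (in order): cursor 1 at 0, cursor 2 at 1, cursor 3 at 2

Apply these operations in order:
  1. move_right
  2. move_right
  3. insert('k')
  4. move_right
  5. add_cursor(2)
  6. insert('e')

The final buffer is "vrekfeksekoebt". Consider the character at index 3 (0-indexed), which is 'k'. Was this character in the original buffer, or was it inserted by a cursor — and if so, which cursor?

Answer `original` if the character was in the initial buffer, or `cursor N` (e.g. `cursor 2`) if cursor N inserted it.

After op 1 (move_right): buffer="vrfsobt" (len 7), cursors c1@1 c2@2 c3@3, authorship .......
After op 2 (move_right): buffer="vrfsobt" (len 7), cursors c1@2 c2@3 c3@4, authorship .......
After op 3 (insert('k')): buffer="vrkfkskobt" (len 10), cursors c1@3 c2@5 c3@7, authorship ..1.2.3...
After op 4 (move_right): buffer="vrkfkskobt" (len 10), cursors c1@4 c2@6 c3@8, authorship ..1.2.3...
After op 5 (add_cursor(2)): buffer="vrkfkskobt" (len 10), cursors c4@2 c1@4 c2@6 c3@8, authorship ..1.2.3...
After op 6 (insert('e')): buffer="vrekfeksekoebt" (len 14), cursors c4@3 c1@6 c2@9 c3@12, authorship ..41.12.23.3..
Authorship (.=original, N=cursor N): . . 4 1 . 1 2 . 2 3 . 3 . .
Index 3: author = 1

Answer: cursor 1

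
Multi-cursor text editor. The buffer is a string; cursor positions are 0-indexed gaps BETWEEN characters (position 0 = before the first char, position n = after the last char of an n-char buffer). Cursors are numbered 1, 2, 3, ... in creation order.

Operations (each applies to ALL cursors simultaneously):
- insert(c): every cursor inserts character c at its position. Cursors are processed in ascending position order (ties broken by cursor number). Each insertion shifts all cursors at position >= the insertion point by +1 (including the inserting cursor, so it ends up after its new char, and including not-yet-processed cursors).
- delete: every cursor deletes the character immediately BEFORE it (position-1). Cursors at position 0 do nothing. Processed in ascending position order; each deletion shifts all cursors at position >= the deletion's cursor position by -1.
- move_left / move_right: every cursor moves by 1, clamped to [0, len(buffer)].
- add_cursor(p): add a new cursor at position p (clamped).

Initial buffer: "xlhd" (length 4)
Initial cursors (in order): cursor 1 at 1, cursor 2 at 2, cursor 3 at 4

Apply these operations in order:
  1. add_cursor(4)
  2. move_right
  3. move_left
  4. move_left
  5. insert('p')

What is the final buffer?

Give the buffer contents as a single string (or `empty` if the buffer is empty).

Answer: pxplpphd

Derivation:
After op 1 (add_cursor(4)): buffer="xlhd" (len 4), cursors c1@1 c2@2 c3@4 c4@4, authorship ....
After op 2 (move_right): buffer="xlhd" (len 4), cursors c1@2 c2@3 c3@4 c4@4, authorship ....
After op 3 (move_left): buffer="xlhd" (len 4), cursors c1@1 c2@2 c3@3 c4@3, authorship ....
After op 4 (move_left): buffer="xlhd" (len 4), cursors c1@0 c2@1 c3@2 c4@2, authorship ....
After op 5 (insert('p')): buffer="pxplpphd" (len 8), cursors c1@1 c2@3 c3@6 c4@6, authorship 1.2.34..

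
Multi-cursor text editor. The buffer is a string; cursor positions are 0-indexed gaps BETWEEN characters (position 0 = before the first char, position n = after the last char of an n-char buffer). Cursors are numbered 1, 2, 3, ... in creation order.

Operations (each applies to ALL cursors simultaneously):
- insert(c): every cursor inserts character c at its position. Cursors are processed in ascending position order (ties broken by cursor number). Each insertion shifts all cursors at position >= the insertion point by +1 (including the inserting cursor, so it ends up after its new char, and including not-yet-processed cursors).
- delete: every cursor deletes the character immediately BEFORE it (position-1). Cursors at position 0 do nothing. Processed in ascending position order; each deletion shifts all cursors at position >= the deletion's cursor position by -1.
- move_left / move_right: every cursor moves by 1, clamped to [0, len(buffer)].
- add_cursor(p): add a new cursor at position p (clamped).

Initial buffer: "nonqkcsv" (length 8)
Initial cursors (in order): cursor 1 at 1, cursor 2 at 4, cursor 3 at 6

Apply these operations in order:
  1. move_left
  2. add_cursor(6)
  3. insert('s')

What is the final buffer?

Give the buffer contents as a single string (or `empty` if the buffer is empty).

Answer: snonsqkscssv

Derivation:
After op 1 (move_left): buffer="nonqkcsv" (len 8), cursors c1@0 c2@3 c3@5, authorship ........
After op 2 (add_cursor(6)): buffer="nonqkcsv" (len 8), cursors c1@0 c2@3 c3@5 c4@6, authorship ........
After op 3 (insert('s')): buffer="snonsqkscssv" (len 12), cursors c1@1 c2@5 c3@8 c4@10, authorship 1...2..3.4..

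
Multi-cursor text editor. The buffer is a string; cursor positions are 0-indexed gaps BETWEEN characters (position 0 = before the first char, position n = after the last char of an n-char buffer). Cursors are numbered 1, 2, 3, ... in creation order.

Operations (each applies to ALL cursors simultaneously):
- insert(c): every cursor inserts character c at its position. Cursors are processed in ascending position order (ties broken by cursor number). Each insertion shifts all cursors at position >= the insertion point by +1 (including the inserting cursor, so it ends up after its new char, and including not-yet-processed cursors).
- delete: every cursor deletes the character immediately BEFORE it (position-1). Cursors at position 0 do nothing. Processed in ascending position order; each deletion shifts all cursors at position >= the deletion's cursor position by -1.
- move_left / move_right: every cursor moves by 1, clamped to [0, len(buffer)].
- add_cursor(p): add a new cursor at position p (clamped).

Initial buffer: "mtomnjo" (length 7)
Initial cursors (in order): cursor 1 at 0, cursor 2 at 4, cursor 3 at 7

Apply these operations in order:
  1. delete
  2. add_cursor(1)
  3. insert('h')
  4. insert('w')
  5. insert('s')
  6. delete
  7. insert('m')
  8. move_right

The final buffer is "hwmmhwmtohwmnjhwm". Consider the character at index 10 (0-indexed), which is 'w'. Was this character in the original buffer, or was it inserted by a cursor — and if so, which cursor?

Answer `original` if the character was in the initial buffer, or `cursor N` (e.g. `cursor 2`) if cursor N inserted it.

After op 1 (delete): buffer="mtonj" (len 5), cursors c1@0 c2@3 c3@5, authorship .....
After op 2 (add_cursor(1)): buffer="mtonj" (len 5), cursors c1@0 c4@1 c2@3 c3@5, authorship .....
After op 3 (insert('h')): buffer="hmhtohnjh" (len 9), cursors c1@1 c4@3 c2@6 c3@9, authorship 1.4..2..3
After op 4 (insert('w')): buffer="hwmhwtohwnjhw" (len 13), cursors c1@2 c4@5 c2@9 c3@13, authorship 11.44..22..33
After op 5 (insert('s')): buffer="hwsmhwstohwsnjhws" (len 17), cursors c1@3 c4@7 c2@12 c3@17, authorship 111.444..222..333
After op 6 (delete): buffer="hwmhwtohwnjhw" (len 13), cursors c1@2 c4@5 c2@9 c3@13, authorship 11.44..22..33
After op 7 (insert('m')): buffer="hwmmhwmtohwmnjhwm" (len 17), cursors c1@3 c4@7 c2@12 c3@17, authorship 111.444..222..333
After op 8 (move_right): buffer="hwmmhwmtohwmnjhwm" (len 17), cursors c1@4 c4@8 c2@13 c3@17, authorship 111.444..222..333
Authorship (.=original, N=cursor N): 1 1 1 . 4 4 4 . . 2 2 2 . . 3 3 3
Index 10: author = 2

Answer: cursor 2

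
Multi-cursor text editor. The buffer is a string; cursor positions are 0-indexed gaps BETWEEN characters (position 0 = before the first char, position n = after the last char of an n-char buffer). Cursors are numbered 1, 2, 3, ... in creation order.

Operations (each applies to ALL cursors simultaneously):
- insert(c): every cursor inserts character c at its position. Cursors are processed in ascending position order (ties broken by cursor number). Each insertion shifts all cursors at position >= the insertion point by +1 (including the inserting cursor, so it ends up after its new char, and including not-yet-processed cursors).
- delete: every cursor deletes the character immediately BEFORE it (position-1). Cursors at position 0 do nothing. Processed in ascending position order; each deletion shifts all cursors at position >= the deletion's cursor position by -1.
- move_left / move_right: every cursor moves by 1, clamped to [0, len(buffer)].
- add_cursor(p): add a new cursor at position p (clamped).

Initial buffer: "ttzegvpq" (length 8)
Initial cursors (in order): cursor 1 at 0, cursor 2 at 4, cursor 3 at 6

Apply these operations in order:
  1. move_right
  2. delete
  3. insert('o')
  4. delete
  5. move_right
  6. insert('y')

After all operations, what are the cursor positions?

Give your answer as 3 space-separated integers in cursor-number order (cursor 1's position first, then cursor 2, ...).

After op 1 (move_right): buffer="ttzegvpq" (len 8), cursors c1@1 c2@5 c3@7, authorship ........
After op 2 (delete): buffer="tzevq" (len 5), cursors c1@0 c2@3 c3@4, authorship .....
After op 3 (insert('o')): buffer="otzeovoq" (len 8), cursors c1@1 c2@5 c3@7, authorship 1...2.3.
After op 4 (delete): buffer="tzevq" (len 5), cursors c1@0 c2@3 c3@4, authorship .....
After op 5 (move_right): buffer="tzevq" (len 5), cursors c1@1 c2@4 c3@5, authorship .....
After op 6 (insert('y')): buffer="tyzevyqy" (len 8), cursors c1@2 c2@6 c3@8, authorship .1...2.3

Answer: 2 6 8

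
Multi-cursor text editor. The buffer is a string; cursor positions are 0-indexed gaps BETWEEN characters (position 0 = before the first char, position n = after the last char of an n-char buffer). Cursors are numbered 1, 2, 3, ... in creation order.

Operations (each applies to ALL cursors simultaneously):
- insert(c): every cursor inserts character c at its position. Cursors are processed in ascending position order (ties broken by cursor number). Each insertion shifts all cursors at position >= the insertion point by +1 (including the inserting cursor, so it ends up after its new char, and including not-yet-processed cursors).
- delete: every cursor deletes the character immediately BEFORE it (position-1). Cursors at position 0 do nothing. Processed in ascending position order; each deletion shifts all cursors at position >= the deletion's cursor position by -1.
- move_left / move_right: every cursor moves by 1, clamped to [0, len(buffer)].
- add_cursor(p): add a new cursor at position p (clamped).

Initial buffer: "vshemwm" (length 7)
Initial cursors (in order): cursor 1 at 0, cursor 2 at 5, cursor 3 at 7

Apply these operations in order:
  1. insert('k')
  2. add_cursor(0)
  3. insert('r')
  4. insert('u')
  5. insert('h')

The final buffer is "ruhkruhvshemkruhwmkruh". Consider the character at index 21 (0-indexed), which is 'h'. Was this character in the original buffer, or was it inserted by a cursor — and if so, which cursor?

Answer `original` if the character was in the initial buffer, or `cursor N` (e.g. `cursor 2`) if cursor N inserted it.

After op 1 (insert('k')): buffer="kvshemkwmk" (len 10), cursors c1@1 c2@7 c3@10, authorship 1.....2..3
After op 2 (add_cursor(0)): buffer="kvshemkwmk" (len 10), cursors c4@0 c1@1 c2@7 c3@10, authorship 1.....2..3
After op 3 (insert('r')): buffer="rkrvshemkrwmkr" (len 14), cursors c4@1 c1@3 c2@10 c3@14, authorship 411.....22..33
After op 4 (insert('u')): buffer="rukruvshemkruwmkru" (len 18), cursors c4@2 c1@5 c2@13 c3@18, authorship 44111.....222..333
After op 5 (insert('h')): buffer="ruhkruhvshemkruhwmkruh" (len 22), cursors c4@3 c1@7 c2@16 c3@22, authorship 4441111.....2222..3333
Authorship (.=original, N=cursor N): 4 4 4 1 1 1 1 . . . . . 2 2 2 2 . . 3 3 3 3
Index 21: author = 3

Answer: cursor 3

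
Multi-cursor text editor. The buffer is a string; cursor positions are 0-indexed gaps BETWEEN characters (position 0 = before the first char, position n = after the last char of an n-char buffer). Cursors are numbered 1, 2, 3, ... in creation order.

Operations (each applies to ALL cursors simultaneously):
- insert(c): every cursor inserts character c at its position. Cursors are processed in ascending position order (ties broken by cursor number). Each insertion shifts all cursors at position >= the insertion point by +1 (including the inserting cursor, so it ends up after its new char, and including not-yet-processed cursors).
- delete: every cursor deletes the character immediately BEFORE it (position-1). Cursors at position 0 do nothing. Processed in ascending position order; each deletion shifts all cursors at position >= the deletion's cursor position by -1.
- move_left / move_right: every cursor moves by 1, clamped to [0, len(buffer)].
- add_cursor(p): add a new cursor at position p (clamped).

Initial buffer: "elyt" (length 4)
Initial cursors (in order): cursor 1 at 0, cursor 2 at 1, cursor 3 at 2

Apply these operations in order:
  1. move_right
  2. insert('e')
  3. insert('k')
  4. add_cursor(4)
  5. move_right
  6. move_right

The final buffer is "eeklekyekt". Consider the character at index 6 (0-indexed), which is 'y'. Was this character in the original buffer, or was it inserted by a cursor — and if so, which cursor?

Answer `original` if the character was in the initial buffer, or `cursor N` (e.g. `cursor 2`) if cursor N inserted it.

After op 1 (move_right): buffer="elyt" (len 4), cursors c1@1 c2@2 c3@3, authorship ....
After op 2 (insert('e')): buffer="eeleyet" (len 7), cursors c1@2 c2@4 c3@6, authorship .1.2.3.
After op 3 (insert('k')): buffer="eeklekyekt" (len 10), cursors c1@3 c2@6 c3@9, authorship .11.22.33.
After op 4 (add_cursor(4)): buffer="eeklekyekt" (len 10), cursors c1@3 c4@4 c2@6 c3@9, authorship .11.22.33.
After op 5 (move_right): buffer="eeklekyekt" (len 10), cursors c1@4 c4@5 c2@7 c3@10, authorship .11.22.33.
After op 6 (move_right): buffer="eeklekyekt" (len 10), cursors c1@5 c4@6 c2@8 c3@10, authorship .11.22.33.
Authorship (.=original, N=cursor N): . 1 1 . 2 2 . 3 3 .
Index 6: author = original

Answer: original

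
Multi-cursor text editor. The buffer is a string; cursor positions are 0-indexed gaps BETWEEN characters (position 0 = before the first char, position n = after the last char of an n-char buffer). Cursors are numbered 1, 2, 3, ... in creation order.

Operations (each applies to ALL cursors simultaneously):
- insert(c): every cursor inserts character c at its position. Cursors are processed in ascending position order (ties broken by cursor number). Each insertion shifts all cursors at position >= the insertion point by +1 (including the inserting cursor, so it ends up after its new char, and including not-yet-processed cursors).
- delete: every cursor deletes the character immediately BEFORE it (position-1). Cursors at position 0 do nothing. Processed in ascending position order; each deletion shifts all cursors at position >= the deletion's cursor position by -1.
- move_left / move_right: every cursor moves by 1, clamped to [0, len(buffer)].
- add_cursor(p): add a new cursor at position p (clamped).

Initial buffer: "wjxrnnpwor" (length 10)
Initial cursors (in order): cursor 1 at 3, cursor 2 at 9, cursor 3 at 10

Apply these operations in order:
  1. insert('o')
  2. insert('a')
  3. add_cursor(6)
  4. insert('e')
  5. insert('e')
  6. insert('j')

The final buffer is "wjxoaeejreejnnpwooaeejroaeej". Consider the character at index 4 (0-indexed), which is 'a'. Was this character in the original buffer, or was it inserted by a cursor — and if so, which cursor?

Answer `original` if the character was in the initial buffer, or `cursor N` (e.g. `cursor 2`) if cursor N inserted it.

Answer: cursor 1

Derivation:
After op 1 (insert('o')): buffer="wjxornnpwooro" (len 13), cursors c1@4 c2@11 c3@13, authorship ...1......2.3
After op 2 (insert('a')): buffer="wjxoarnnpwooaroa" (len 16), cursors c1@5 c2@13 c3@16, authorship ...11......22.33
After op 3 (add_cursor(6)): buffer="wjxoarnnpwooaroa" (len 16), cursors c1@5 c4@6 c2@13 c3@16, authorship ...11......22.33
After op 4 (insert('e')): buffer="wjxoaerennpwooaeroae" (len 20), cursors c1@6 c4@8 c2@16 c3@20, authorship ...111.4.....222.333
After op 5 (insert('e')): buffer="wjxoaeereennpwooaeeroaee" (len 24), cursors c1@7 c4@10 c2@19 c3@24, authorship ...1111.44.....2222.3333
After op 6 (insert('j')): buffer="wjxoaeejreejnnpwooaeejroaeej" (len 28), cursors c1@8 c4@12 c2@22 c3@28, authorship ...11111.444.....22222.33333
Authorship (.=original, N=cursor N): . . . 1 1 1 1 1 . 4 4 4 . . . . . 2 2 2 2 2 . 3 3 3 3 3
Index 4: author = 1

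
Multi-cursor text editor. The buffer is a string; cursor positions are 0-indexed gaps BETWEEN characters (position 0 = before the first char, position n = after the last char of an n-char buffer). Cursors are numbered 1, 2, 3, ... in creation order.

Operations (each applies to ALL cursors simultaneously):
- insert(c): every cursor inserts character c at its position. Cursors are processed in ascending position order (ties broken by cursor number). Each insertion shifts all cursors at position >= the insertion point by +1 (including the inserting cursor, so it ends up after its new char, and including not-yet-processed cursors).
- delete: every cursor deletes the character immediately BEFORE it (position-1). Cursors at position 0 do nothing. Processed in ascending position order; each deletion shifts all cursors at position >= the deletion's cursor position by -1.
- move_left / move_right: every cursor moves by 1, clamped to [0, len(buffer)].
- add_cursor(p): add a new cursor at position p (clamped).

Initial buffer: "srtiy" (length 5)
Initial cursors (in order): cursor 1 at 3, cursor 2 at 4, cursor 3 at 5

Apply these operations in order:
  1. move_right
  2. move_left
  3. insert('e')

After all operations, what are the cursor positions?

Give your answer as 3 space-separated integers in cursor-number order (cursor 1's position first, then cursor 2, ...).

After op 1 (move_right): buffer="srtiy" (len 5), cursors c1@4 c2@5 c3@5, authorship .....
After op 2 (move_left): buffer="srtiy" (len 5), cursors c1@3 c2@4 c3@4, authorship .....
After op 3 (insert('e')): buffer="srteieey" (len 8), cursors c1@4 c2@7 c3@7, authorship ...1.23.

Answer: 4 7 7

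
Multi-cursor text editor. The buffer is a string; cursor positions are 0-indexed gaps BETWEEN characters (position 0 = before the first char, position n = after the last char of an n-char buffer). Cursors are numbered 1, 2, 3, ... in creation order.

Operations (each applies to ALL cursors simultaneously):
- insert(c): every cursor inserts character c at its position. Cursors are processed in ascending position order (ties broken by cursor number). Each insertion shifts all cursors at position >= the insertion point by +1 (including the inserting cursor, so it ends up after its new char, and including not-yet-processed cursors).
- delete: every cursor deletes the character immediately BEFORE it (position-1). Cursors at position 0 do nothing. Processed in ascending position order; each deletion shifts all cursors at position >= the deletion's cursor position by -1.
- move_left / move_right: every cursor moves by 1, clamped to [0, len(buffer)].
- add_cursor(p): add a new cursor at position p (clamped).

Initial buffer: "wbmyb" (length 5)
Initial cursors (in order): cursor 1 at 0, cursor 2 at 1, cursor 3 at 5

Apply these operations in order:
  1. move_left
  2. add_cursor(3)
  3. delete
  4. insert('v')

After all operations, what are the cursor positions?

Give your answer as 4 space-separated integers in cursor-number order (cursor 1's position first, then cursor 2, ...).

After op 1 (move_left): buffer="wbmyb" (len 5), cursors c1@0 c2@0 c3@4, authorship .....
After op 2 (add_cursor(3)): buffer="wbmyb" (len 5), cursors c1@0 c2@0 c4@3 c3@4, authorship .....
After op 3 (delete): buffer="wbb" (len 3), cursors c1@0 c2@0 c3@2 c4@2, authorship ...
After op 4 (insert('v')): buffer="vvwbvvb" (len 7), cursors c1@2 c2@2 c3@6 c4@6, authorship 12..34.

Answer: 2 2 6 6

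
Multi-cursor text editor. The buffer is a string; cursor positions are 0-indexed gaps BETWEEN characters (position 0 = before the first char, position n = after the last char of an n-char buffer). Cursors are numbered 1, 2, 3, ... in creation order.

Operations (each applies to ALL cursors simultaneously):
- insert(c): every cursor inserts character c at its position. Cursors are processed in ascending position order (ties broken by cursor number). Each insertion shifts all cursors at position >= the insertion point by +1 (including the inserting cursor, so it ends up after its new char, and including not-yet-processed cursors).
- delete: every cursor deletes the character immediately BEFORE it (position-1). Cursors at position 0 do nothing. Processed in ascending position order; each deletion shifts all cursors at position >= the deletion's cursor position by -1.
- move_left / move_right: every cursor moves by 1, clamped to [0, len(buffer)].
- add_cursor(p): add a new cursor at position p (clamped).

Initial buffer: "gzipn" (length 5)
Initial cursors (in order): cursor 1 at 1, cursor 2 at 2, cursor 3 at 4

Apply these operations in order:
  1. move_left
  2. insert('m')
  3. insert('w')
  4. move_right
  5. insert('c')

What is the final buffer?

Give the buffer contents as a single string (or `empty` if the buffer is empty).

After op 1 (move_left): buffer="gzipn" (len 5), cursors c1@0 c2@1 c3@3, authorship .....
After op 2 (insert('m')): buffer="mgmzimpn" (len 8), cursors c1@1 c2@3 c3@6, authorship 1.2..3..
After op 3 (insert('w')): buffer="mwgmwzimwpn" (len 11), cursors c1@2 c2@5 c3@9, authorship 11.22..33..
After op 4 (move_right): buffer="mwgmwzimwpn" (len 11), cursors c1@3 c2@6 c3@10, authorship 11.22..33..
After op 5 (insert('c')): buffer="mwgcmwzcimwpcn" (len 14), cursors c1@4 c2@8 c3@13, authorship 11.122.2.33.3.

Answer: mwgcmwzcimwpcn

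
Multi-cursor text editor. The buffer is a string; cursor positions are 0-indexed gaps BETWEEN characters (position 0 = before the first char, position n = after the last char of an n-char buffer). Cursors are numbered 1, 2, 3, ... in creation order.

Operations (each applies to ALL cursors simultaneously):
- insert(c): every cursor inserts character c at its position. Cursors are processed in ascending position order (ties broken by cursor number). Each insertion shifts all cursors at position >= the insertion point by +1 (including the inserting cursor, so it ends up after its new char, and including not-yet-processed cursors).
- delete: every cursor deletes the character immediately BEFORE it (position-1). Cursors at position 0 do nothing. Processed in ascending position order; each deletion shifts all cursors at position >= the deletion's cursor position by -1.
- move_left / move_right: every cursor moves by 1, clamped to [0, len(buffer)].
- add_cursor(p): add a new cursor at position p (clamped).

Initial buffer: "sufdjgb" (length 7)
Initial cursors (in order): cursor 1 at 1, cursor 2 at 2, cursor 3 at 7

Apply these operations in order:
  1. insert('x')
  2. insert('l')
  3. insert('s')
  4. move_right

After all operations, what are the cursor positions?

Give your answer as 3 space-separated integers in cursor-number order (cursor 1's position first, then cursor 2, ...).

Answer: 5 9 16

Derivation:
After op 1 (insert('x')): buffer="sxuxfdjgbx" (len 10), cursors c1@2 c2@4 c3@10, authorship .1.2.....3
After op 2 (insert('l')): buffer="sxluxlfdjgbxl" (len 13), cursors c1@3 c2@6 c3@13, authorship .11.22.....33
After op 3 (insert('s')): buffer="sxlsuxlsfdjgbxls" (len 16), cursors c1@4 c2@8 c3@16, authorship .111.222.....333
After op 4 (move_right): buffer="sxlsuxlsfdjgbxls" (len 16), cursors c1@5 c2@9 c3@16, authorship .111.222.....333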